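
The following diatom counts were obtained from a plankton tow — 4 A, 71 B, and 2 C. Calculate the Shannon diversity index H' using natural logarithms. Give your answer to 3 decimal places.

0.323

Total N = 4+71+2 = 77, so the proportions are 0.05195, 0.92208, 0.02597 (working shown to 5 dp, full precision carried).
Each pᵢ ln pᵢ term: 0.05195×(-2.95751)=-0.15364, 0.92208×(-0.08113)=-0.07480, 0.02597×(-3.65066)=-0.09482.
Sum = -0.32326, so H' = 0.323.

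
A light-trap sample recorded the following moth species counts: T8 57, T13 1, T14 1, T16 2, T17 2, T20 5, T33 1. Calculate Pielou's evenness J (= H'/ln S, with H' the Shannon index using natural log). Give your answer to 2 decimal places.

Total N = 57+1+1+2+2+5+1 = 69, so the proportions are 0.8261, 0.0145, 0.0145, 0.029, 0.029, 0.0725, 0.0145 (working shown to 4 dp, full precision carried).
H' = −Σ pᵢ ln pᵢ = −((-0.1578) + (-0.0614) + (-0.0614) + (-0.1026) + (-0.1026) + (-0.1902) + (-0.0614)) = 0.7374.
With S = 7 species, ln S = 1.9459, so J = 0.7374/1.9459 = 0.3789, i.e. 0.38 to 2 decimal places.

0.38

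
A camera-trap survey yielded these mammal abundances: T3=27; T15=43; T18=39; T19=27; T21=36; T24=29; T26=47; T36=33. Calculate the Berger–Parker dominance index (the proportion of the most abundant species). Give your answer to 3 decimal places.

Total N = 27+43+39+27+36+29+47+33 = 281, so the proportions are 0.09609, 0.15302, 0.13879, 0.09609, 0.12811, 0.1032, 0.16726, 0.11744 (working shown to 5 dp, full precision carried).
The largest proportion is 0.16726, i.e. d = 0.167 to 3 decimal places.

0.167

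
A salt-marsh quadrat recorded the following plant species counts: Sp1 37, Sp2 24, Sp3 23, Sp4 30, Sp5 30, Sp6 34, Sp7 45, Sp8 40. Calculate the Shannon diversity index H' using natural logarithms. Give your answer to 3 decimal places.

2.056

Total N = 37+24+23+30+30+34+45+40 = 263, so the proportions are 0.14068, 0.09125, 0.08745, 0.11407, 0.11407, 0.12928, 0.1711, 0.15209 (working shown to 5 dp, full precision carried).
Each pᵢ ln pᵢ term: 0.14068×(-1.96124)=-0.27592, 0.09125×(-2.39410)=-0.21847, 0.08745×(-2.43666)=-0.21309, 0.11407×(-2.17096)=-0.24764, 0.11407×(-2.17096)=-0.24764, 0.12928×(-2.04579)=-0.26448, 0.1711×(-1.76549)=-0.30208, 0.15209×(-1.88327)=-0.28643.
Sum = -2.05574, so H' = 2.056.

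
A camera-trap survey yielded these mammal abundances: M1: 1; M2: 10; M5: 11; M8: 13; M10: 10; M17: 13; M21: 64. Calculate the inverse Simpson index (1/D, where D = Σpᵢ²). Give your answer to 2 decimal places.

Total N = 1+10+11+13+10+13+64 = 122, so the proportions are 0.0082, 0.08197, 0.09016, 0.10656, 0.08197, 0.10656, 0.52459 (working shown to 5 dp, full precision carried).
D = 0.0082² + 0.08197² + 0.09016² + 0.10656² + 0.08197² + 0.10656² + 0.52459² = 0.00007 + 0.00672 + 0.00813 + 0.01135 + 0.00672 + 0.01135 + 0.27519 = 0.31954.
So 1/D = 3.1295, i.e. 3.13 to 2 decimal places.

3.13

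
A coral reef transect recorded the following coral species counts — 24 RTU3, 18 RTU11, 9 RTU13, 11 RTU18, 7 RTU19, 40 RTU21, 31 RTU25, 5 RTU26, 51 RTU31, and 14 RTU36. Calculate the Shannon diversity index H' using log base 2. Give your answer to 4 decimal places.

2.9905

Total N = 24+18+9+11+7+40+31+5+51+14 = 210, so the proportions are 0.114286, 0.085714, 0.042857, 0.052381, 0.033333, 0.190476, 0.147619, 0.02381, 0.242857, 0.066667 (working shown to 6 dp, full precision carried).
Each pᵢ log₂ pᵢ term: 0.114286×(-3.129283)=-0.357632, 0.085714×(-3.544321)=-0.303799, 0.042857×(-4.544321)=-0.194757, 0.052381×(-4.254814)=-0.222871, 0.033333×(-4.906891)=-0.163563, 0.190476×(-2.392317)=-0.455680, 0.147619×(-2.760049)=-0.407436, 0.02381×(-5.392317)=-0.128389, 0.242857×(-2.041820)=-0.495871, 0.066667×(-3.906891)=-0.260459.
Sum = -2.990456, so H' = 2.9905.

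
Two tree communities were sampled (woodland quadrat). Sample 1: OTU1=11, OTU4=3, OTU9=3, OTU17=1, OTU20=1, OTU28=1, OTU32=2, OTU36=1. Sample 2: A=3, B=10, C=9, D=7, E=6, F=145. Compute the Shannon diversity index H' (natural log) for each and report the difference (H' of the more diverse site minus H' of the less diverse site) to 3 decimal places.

0.849

Sample 1: N=23, proportions 0.47826, 0.13043, 0.13043, 0.04348, 0.04348, 0.04348, 0.08696, 0.04348, giving H' = 1.64181 (working shown to 5 dp, full precision carried).
Sample 2: N=180, proportions 0.01667, 0.05556, 0.05, 0.03889, 0.03333, 0.80556, giving H' = 0.79243.
Difference = |1.64181 − 0.79243| = 0.84938, i.e. 0.849 to 3 decimal places.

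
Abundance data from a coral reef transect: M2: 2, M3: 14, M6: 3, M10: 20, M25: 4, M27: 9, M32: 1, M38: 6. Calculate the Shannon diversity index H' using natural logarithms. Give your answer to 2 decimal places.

Total N = 2+14+3+20+4+9+1+6 = 59, so the proportions are 0.0339, 0.2373, 0.0508, 0.339, 0.0678, 0.1525, 0.0169, 0.1017 (working shown to 4 dp, full precision carried).
Each pᵢ ln pᵢ term: 0.0339×(-3.3844)=-0.1147, 0.2373×(-1.4385)=-0.3413, 0.0508×(-2.9789)=-0.1515, 0.339×(-1.0818)=-0.3667, 0.0678×(-2.6912)=-0.1825, 0.1525×(-1.8803)=-0.2868, 0.0169×(-4.0775)=-0.0691, 0.1017×(-2.2858)=-0.2325.
Sum = -1.7451, so H' = 1.75.

1.75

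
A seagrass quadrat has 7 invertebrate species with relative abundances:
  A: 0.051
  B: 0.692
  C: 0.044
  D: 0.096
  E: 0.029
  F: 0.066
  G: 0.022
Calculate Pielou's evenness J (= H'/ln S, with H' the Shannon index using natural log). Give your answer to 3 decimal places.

H' = −Σ pᵢ ln pᵢ = −((-0.15177) + (-0.25477) + (-0.13744) + (-0.22497) + (-0.10267) + (-0.17939) + (-0.08397)) = 1.13499 (working shown to 5 dp, full precision carried).
With S = 7 species, ln S = 1.94591, so J = 1.13499/1.94591 = 0.58327, i.e. 0.583 to 3 decimal places.

0.583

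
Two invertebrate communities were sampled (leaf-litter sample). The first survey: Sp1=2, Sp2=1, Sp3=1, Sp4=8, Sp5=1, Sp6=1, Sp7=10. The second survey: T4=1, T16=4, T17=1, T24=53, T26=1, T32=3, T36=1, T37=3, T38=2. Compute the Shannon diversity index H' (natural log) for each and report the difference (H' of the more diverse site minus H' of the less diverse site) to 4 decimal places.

0.4793

The first survey: N=24, proportions 0.083333, 0.041667, 0.041667, 0.333333, 0.041667, 0.041667, 0.416667, giving H' = 1.467734 (working shown to 6 dp, full precision carried).
The second survey: N=69, proportions 0.014493, 0.057971, 0.014493, 0.768116, 0.014493, 0.043478, 0.014493, 0.043478, 0.028986, giving H' = 0.988474.
Difference = |1.467734 − 0.988474| = 0.479260, i.e. 0.4793 to 4 decimal places.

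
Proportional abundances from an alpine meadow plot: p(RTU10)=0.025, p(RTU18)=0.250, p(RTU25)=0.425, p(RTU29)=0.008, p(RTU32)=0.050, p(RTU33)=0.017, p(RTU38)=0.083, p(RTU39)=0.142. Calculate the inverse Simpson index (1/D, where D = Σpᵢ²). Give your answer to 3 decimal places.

3.654

D = 0.025² + 0.25² + 0.425² + 0.008² + 0.05² + 0.017² + 0.083² + 0.142² = 0.0006250 + 0.0625000 + 0.1806250 + 0.0000640 + 0.0025000 + 0.0002890 + 0.0068890 + 0.0201640 = 0.2736560 (working shown to 7 dp, full precision carried).
So 1/D = 3.65422, i.e. 3.654 to 3 decimal places.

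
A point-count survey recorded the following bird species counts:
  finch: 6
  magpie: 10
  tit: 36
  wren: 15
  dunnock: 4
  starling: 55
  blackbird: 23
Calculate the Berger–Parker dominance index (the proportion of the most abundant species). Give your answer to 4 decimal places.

Total N = 6+10+36+15+4+55+23 = 149, so the proportions are 0.040268, 0.067114, 0.241611, 0.100671, 0.026846, 0.369128, 0.154362 (working shown to 6 dp, full precision carried).
The largest proportion is 0.369128, i.e. d = 0.3691 to 4 decimal places.

0.3691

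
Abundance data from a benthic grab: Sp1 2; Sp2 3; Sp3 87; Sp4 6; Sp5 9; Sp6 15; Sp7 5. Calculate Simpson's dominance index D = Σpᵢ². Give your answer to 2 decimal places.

Total N = 2+3+87+6+9+15+5 = 127, so the proportions are 0.0157, 0.0236, 0.685, 0.0472, 0.0709, 0.1181, 0.0394 (working shown to 4 dp, full precision carried).
D = 0.0157² + 0.0236² + 0.685² + 0.0472² + 0.0709² + 0.1181² + 0.0394² = 0.0002 + 0.0006 + 0.4693 + 0.0022 + 0.0050 + 0.0140 + 0.0016 = 0.4928.
To 2 decimal places, D = 0.49.

0.49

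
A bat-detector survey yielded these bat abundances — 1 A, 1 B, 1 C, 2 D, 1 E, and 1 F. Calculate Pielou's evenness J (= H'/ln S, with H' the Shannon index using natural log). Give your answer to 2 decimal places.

0.98

Total N = 1+1+1+2+1+1 = 7, so the proportions are 0.1429, 0.1429, 0.1429, 0.2857, 0.1429, 0.1429 (working shown to 4 dp, full precision carried).
H' = −Σ pᵢ ln pᵢ = −((-0.2780) + (-0.2780) + (-0.2780) + (-0.3579) + (-0.2780) + (-0.2780)) = 1.7479.
With S = 6 species, ln S = 1.7918, so J = 1.7479/1.7918 = 0.9755, i.e. 0.98 to 2 decimal places.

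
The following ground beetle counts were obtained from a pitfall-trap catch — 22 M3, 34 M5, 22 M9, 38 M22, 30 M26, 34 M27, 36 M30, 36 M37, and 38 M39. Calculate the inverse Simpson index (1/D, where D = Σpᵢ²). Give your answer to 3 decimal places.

Total N = 22+34+22+38+30+34+36+36+38 = 290, so the proportions are 0.0758621, 0.1172414, 0.0758621, 0.1310345, 0.1034483, 0.1172414, 0.1241379, 0.1241379, 0.1310345 (working shown to 7 dp, full precision carried).
D = 0.0758621² + 0.1172414² + 0.0758621² + 0.1310345² + 0.1034483² + 0.1172414² + 0.1241379² + 0.1241379² + 0.1310345² = 0.0057551 + 0.0137455 + 0.0057551 + 0.0171700 + 0.0107015 + 0.0137455 + 0.0154102 + 0.0154102 + 0.0171700 = 0.1148633.
So 1/D = 8.70600, i.e. 8.706 to 3 decimal places.

8.706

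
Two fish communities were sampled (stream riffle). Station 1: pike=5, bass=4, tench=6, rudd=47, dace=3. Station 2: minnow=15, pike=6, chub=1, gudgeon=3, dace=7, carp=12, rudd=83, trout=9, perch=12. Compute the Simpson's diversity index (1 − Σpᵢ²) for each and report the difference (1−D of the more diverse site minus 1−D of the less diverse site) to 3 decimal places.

Station 1: N=65, proportions 0.076923, 0.061538, 0.092308, 0.723077, 0.046154, giving 1−D = 0.456805 (working shown to 6 dp, full precision carried).
Station 2: N=148, proportions 0.101351, 0.040541, 0.006757, 0.02027, 0.047297, 0.081081, 0.560811, 0.060811, 0.081081, giving 1−D = 0.654036.
Difference = |0.456805 − 0.654036| = 0.197231, i.e. 0.197 to 3 decimal places.

0.197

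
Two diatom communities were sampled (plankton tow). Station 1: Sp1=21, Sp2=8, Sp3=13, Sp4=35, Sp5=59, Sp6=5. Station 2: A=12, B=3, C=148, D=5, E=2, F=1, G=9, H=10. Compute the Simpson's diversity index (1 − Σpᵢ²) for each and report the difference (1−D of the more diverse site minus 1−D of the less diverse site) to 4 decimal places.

0.3450

Station 1: N=141, proportions 0.148936, 0.056738, 0.092199, 0.248227, 0.41844, 0.035461, giving 1−D = 0.728132 (working shown to 6 dp, full precision carried).
Station 2: N=190, proportions 0.063158, 0.015789, 0.778947, 0.026316, 0.010526, 0.005263, 0.047368, 0.052632, giving 1−D = 0.383158.
Difference = |0.728132 − 0.383158| = 0.344974, i.e. 0.3450 to 4 decimal places.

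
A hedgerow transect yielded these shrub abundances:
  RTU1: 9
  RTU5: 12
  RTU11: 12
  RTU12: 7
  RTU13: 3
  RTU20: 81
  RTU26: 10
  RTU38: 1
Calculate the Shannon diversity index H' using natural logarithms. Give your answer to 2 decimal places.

1.38

Total N = 9+12+12+7+3+81+10+1 = 135, so the proportions are 0.0667, 0.0889, 0.0889, 0.0519, 0.0222, 0.6, 0.0741, 0.0074 (working shown to 4 dp, full precision carried).
Each pᵢ ln pᵢ term: 0.0667×(-2.7081)=-0.1805, 0.0889×(-2.4204)=-0.2151, 0.0889×(-2.4204)=-0.2151, 0.0519×(-2.9594)=-0.1534, 0.0222×(-3.8067)=-0.0846, 0.6×(-0.5108)=-0.3065, 0.0741×(-2.6027)=-0.1928, 0.0074×(-4.9053)=-0.0363.
Sum = -1.3845, so H' = 1.38.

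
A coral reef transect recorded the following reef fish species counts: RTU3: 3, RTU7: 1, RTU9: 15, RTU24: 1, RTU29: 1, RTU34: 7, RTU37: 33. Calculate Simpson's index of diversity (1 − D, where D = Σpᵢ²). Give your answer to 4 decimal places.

0.6305

Total N = 3+1+15+1+1+7+33 = 61, so the proportions are 0.04918, 0.016393, 0.245902, 0.016393, 0.016393, 0.114754, 0.540984 (working shown to 6 dp, full precision carried).
D = 0.04918² + 0.016393² + 0.245902² + 0.016393² + 0.016393² + 0.114754² + 0.540984² = 0.002419 + 0.000269 + 0.060468 + 0.000269 + 0.000269 + 0.013169 + 0.292663 = 0.369524.
So 1 − D = 0.630476, i.e. 0.6305 to 4 decimal places.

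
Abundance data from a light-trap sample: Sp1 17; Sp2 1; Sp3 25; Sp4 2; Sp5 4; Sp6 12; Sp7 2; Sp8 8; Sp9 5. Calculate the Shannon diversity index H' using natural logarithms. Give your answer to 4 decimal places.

1.8116

Total N = 17+1+25+2+4+12+2+8+5 = 76, so the proportions are 0.223684, 0.013158, 0.328947, 0.026316, 0.052632, 0.157895, 0.026316, 0.105263, 0.065789 (working shown to 6 dp, full precision carried).
Each pᵢ ln pᵢ term: 0.223684×(-1.497520)=-0.334972, 0.013158×(-4.330733)=-0.056983, 0.328947×(-1.111858)=-0.365743, 0.026316×(-3.637586)=-0.095726, 0.052632×(-2.944439)=-0.154970, 0.157895×(-1.845827)=-0.291446, 0.026316×(-3.637586)=-0.095726, 0.105263×(-2.251292)=-0.236978, 0.065789×(-2.721295)=-0.179033.
Sum = -1.811577, so H' = 1.8116.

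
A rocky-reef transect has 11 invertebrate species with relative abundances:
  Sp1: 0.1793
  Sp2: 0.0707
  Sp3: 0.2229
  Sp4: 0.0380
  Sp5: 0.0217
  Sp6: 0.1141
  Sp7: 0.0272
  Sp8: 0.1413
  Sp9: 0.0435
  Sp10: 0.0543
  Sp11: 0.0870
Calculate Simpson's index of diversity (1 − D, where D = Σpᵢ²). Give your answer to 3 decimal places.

D = 0.1793² + 0.0707² + 0.2229² + 0.038² + 0.0217² + 0.1141² + 0.0272² + 0.1413² + 0.0435² + 0.0543² + 0.087² = 0.03215 + 0.00500 + 0.04968 + 0.00144 + 0.00047 + 0.01302 + 0.00074 + 0.01997 + 0.00189 + 0.00295 + 0.00757 = 0.13488 (working shown to 5 dp, full precision carried).
So 1 − D = 0.86512, i.e. 0.865 to 3 decimal places.

0.865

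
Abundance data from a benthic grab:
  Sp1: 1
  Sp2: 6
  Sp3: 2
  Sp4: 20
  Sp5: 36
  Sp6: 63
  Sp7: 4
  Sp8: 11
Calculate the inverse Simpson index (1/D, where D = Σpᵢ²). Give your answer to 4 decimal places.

Total N = 1+6+2+20+36+63+4+11 = 143, so the proportions are 0.00699301, 0.04195804, 0.01398601, 0.13986014, 0.25174825, 0.44055944, 0.02797203, 0.07692308 (working shown to 8 dp, full precision carried).
D = 0.00699301² + 0.04195804² + 0.01398601² + 0.13986014² + 0.25174825² + 0.44055944² + 0.02797203² + 0.07692308² = 0.00004890 + 0.00176048 + 0.00019561 + 0.01956086 + 0.06337718 + 0.19409262 + 0.00078243 + 0.00591716 = 0.28573524.
So 1/D = 3.499743, i.e. 3.4997 to 4 decimal places.

3.4997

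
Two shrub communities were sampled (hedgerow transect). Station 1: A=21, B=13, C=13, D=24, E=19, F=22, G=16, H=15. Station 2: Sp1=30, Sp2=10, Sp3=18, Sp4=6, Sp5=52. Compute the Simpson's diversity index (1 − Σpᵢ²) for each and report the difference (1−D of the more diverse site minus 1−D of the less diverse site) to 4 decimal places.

0.1709

Station 1: N=143, proportions 0.1468531, 0.0909091, 0.0909091, 0.1678322, 0.1328671, 0.1538462, 0.1118881, 0.1048951, giving 1−D = 0.8688933 (working shown to 7 dp, full precision carried).
Station 2: N=116, proportions 0.2586207, 0.0862069, 0.1551724, 0.0517241, 0.4482759, giving 1−D = 0.6979786.
Difference = |0.8688933 − 0.6979786| = 0.1709147, i.e. 0.1709 to 4 decimal places.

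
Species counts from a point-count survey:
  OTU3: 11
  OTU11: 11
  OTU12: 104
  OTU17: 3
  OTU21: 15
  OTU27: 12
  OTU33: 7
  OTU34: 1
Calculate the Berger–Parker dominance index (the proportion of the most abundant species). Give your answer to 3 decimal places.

0.634

Total N = 11+11+104+3+15+12+7+1 = 164, so the proportions are 0.06707, 0.06707, 0.63415, 0.01829, 0.09146, 0.07317, 0.04268, 0.0061 (working shown to 5 dp, full precision carried).
The largest proportion is 0.63415, i.e. d = 0.634 to 3 decimal places.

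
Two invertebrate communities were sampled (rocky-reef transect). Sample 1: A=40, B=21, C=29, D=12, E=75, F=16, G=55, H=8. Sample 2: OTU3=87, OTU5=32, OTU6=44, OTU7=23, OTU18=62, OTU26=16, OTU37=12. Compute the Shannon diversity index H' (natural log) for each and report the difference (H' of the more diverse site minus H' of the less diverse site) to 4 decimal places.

0.1066

Sample 1: N=256, proportions 0.15625, 0.082031, 0.113281, 0.046875, 0.292969, 0.0625, 0.214844, 0.03125, giving H' = 1.857004 (working shown to 6 dp, full precision carried).
Sample 2: N=276, proportions 0.315217, 0.115942, 0.15942, 0.083333, 0.224638, 0.057971, 0.043478, giving H' = 1.750398.
Difference = |1.857004 − 1.750398| = 0.106606, i.e. 0.1066 to 4 decimal places.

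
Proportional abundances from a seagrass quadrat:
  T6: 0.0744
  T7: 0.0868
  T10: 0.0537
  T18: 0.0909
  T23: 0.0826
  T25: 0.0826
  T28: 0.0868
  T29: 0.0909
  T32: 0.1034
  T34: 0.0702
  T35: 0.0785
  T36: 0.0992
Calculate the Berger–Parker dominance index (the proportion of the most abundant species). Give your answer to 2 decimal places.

0.10

The largest proportion is 0.1034, i.e. d = 0.10 to 2 decimal places.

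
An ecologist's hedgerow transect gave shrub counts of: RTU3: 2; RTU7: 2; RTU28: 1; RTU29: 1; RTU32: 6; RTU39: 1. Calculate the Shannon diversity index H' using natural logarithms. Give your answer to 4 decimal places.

Total N = 2+2+1+1+6+1 = 13, so the proportions are 0.153846, 0.153846, 0.076923, 0.076923, 0.461538, 0.076923 (working shown to 6 dp, full precision carried).
Each pᵢ ln pᵢ term: 0.153846×(-1.871802)=-0.287970, 0.153846×(-1.871802)=-0.287970, 0.076923×(-2.564949)=-0.197304, 0.076923×(-2.564949)=-0.197304, 0.461538×(-0.773190)=-0.356857, 0.076923×(-2.564949)=-0.197304.
Sum = -1.524707, so H' = 1.5247.

1.5247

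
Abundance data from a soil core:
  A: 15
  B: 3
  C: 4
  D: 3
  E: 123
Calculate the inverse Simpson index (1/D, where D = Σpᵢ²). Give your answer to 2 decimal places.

1.42

Total N = 15+3+4+3+123 = 148, so the proportions are 0.10135, 0.02027, 0.02703, 0.02027, 0.83108 (working shown to 5 dp, full precision carried).
D = 0.10135² + 0.02027² + 0.02703² + 0.02027² + 0.83108² = 0.01027 + 0.00041 + 0.00073 + 0.00041 + 0.69070 = 0.70252.
So 1/D = 1.4234, i.e. 1.42 to 2 decimal places.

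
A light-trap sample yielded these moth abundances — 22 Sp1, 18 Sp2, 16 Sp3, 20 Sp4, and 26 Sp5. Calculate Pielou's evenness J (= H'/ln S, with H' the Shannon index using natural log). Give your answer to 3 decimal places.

Total N = 22+18+16+20+26 = 102, so the proportions are 0.21569, 0.17647, 0.15686, 0.19608, 0.2549 (working shown to 5 dp, full precision carried).
H' = −Σ pᵢ ln pᵢ = −((-0.33085) + (-0.30611) + (-0.29057) + (-0.31946) + (-0.34842)) = 1.59540.
With S = 5 species, ln S = 1.60944, so J = 1.59540/1.60944 = 0.99128, i.e. 0.991 to 3 decimal places.

0.991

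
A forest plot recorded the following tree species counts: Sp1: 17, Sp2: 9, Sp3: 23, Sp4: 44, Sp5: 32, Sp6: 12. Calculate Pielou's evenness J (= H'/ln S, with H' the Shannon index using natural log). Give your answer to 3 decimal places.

Total N = 17+9+23+44+32+12 = 137, so the proportions are 0.12409, 0.06569, 0.16788, 0.32117, 0.23358, 0.08759 (working shown to 5 dp, full precision carried).
H' = −Σ pᵢ ln pᵢ = −((-0.25894) + (-0.17887) + (-0.29959) + (-0.36478) + (-0.33968) + (-0.21329)) = 1.65514.
With S = 6 species, ln S = 1.79176, so J = 1.65514/1.79176 = 0.92375, i.e. 0.924 to 3 decimal places.

0.924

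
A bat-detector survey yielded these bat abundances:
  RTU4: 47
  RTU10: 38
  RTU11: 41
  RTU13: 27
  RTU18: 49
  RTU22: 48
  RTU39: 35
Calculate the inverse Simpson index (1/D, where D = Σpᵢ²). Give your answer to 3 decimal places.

6.773

Total N = 47+38+41+27+49+48+35 = 285, so the proportions are 0.1649123, 0.1333333, 0.1438596, 0.0947368, 0.1719298, 0.1684211, 0.122807 (working shown to 7 dp, full precision carried).
D = 0.1649123² + 0.1333333² + 0.1438596² + 0.0947368² + 0.1719298² + 0.1684211² + 0.122807² = 0.0271961 + 0.0177778 + 0.0206956 + 0.0089751 + 0.0295599 + 0.0283657 + 0.0150816 = 0.1476516.
So 1/D = 6.77270, i.e. 6.773 to 3 decimal places.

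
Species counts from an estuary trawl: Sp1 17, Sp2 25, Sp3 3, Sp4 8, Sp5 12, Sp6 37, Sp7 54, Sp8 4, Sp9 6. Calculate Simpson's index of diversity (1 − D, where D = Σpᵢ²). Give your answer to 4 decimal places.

Total N = 17+25+3+8+12+37+54+4+6 = 166, so the proportions are 0.10241, 0.150602, 0.018072, 0.048193, 0.072289, 0.222892, 0.325301, 0.024096, 0.036145 (working shown to 6 dp, full precision carried).
D = 0.10241² + 0.150602² + 0.018072² + 0.048193² + 0.072289² + 0.222892² + 0.325301² + 0.024096² + 0.036145² = 0.010488 + 0.022681 + 0.000327 + 0.002323 + 0.005226 + 0.049681 + 0.105821 + 0.000581 + 0.001306 = 0.198432.
So 1 − D = 0.801568, i.e. 0.8016 to 4 decimal places.

0.8016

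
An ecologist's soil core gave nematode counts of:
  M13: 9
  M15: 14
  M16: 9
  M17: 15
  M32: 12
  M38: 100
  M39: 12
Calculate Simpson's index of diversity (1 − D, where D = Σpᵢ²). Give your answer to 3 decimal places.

Total N = 9+14+9+15+12+100+12 = 171, so the proportions are 0.05263, 0.08187, 0.05263, 0.08772, 0.07018, 0.5848, 0.07018 (working shown to 5 dp, full precision carried).
D = 0.05263² + 0.08187² + 0.05263² + 0.08772² + 0.07018² + 0.5848² + 0.07018² = 0.00277 + 0.00670 + 0.00277 + 0.00769 + 0.00492 + 0.34199 + 0.00492 = 0.37177.
So 1 − D = 0.62823, i.e. 0.628 to 3 decimal places.

0.628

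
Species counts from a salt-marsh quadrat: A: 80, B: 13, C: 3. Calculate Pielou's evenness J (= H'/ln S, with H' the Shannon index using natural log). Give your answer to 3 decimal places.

Total N = 80+13+3 = 96, so the proportions are 0.83333, 0.13542, 0.03125 (working shown to 5 dp, full precision carried).
H' = −Σ pᵢ ln pᵢ = −((-0.15193) + (-0.27075) + (-0.10830)) = 0.53099.
With S = 3 species, ln S = 1.09861, so J = 0.53099/1.09861 = 0.48333, i.e. 0.483 to 3 decimal places.

0.483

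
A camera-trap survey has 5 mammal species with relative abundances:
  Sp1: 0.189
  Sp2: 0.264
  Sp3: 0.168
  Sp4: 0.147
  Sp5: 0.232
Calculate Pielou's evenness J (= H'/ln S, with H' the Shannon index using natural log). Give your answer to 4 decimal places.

0.9860

H' = −Σ pᵢ ln pᵢ = −((-0.314876) + (-0.351597) + (-0.299677) + (-0.281846) + (-0.338956)) = 1.586952 (working shown to 6 dp, full precision carried).
With S = 5 species, ln S = 1.609438, so J = 1.586952/1.609438 = 0.986029, i.e. 0.9860 to 4 decimal places.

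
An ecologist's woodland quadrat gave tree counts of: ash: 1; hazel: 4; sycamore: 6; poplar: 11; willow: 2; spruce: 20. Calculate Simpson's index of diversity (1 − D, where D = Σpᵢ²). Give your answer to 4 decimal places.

Total N = 1+4+6+11+2+20 = 44, so the proportions are 0.022727, 0.090909, 0.136364, 0.25, 0.045455, 0.454545 (working shown to 6 dp, full precision carried).
D = 0.022727² + 0.090909² + 0.136364² + 0.25² + 0.045455² + 0.454545² = 0.000517 + 0.008264 + 0.018595 + 0.062500 + 0.002066 + 0.206612 = 0.298554.
So 1 − D = 0.701446, i.e. 0.7014 to 4 decimal places.

0.7014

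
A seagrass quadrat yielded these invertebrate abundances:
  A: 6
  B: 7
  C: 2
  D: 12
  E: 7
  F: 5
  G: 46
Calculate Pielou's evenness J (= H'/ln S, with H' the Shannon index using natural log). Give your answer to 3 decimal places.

Total N = 6+7+2+12+7+5+46 = 85, so the proportions are 0.07059, 0.08235, 0.02353, 0.14118, 0.08235, 0.05882, 0.54118 (working shown to 5 dp, full precision carried).
H' = −Σ pᵢ ln pᵢ = −((-0.18712) + (-0.20561) + (-0.08822) + (-0.27639) + (-0.20561) + (-0.16666) + (-0.33229)) = 1.46191.
With S = 7 species, ln S = 1.94591, so J = 1.46191/1.94591 = 0.75127, i.e. 0.751 to 3 decimal places.

0.751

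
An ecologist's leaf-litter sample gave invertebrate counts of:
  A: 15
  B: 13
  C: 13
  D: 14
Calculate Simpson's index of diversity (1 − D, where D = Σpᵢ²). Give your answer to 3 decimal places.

0.749

Total N = 15+13+13+14 = 55, so the proportions are 0.27273, 0.23636, 0.23636, 0.25455 (working shown to 5 dp, full precision carried).
D = 0.27273² + 0.23636² + 0.23636² + 0.25455² = 0.07438 + 0.05587 + 0.05587 + 0.06479 = 0.25091.
So 1 − D = 0.74909, i.e. 0.749 to 3 decimal places.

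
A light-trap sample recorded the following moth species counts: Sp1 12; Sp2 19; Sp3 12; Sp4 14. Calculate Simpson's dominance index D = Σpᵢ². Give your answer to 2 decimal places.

Total N = 12+19+12+14 = 57, so the proportions are 0.2105, 0.3333, 0.2105, 0.2456 (working shown to 4 dp, full precision carried).
D = 0.2105² + 0.3333² + 0.2105² + 0.2456² = 0.0443 + 0.1111 + 0.0443 + 0.0603 = 0.2601.
To 2 decimal places, D = 0.26.

0.26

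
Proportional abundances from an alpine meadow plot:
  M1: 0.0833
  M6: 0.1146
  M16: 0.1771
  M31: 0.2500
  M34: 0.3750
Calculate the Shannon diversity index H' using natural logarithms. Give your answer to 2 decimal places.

1.48

Each pᵢ ln pᵢ term (working shown to 4 dp, full precision carried): 0.0833×(-2.4853)=-0.2070, 0.1146×(-2.1663)=-0.2483, 0.1771×(-1.7310)=-0.3066, 0.25×(-1.3863)=-0.3466, 0.375×(-0.9808)=-0.3678.
Sum = -1.4762, so H' = 1.48.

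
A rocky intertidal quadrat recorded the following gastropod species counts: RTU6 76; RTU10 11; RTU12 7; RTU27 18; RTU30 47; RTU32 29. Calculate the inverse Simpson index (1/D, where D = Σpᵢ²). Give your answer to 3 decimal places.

3.792

Total N = 76+11+7+18+47+29 = 188, so the proportions are 0.4042553, 0.0585106, 0.037234, 0.0957447, 0.25, 0.1542553 (working shown to 7 dp, full precision carried).
D = 0.4042553² + 0.0585106² + 0.037234² + 0.0957447² + 0.25² + 0.1542553² = 0.1634224 + 0.0034235 + 0.0013864 + 0.0091670 + 0.0625000 + 0.0237947 = 0.2636940.
So 1/D = 3.79227, i.e. 3.792 to 3 decimal places.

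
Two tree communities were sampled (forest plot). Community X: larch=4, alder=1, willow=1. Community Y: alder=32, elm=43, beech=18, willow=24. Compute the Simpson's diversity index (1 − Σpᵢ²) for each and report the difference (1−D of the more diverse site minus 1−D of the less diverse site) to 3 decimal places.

Community X: N=6, proportions 0.66667, 0.16667, 0.16667, giving 1−D = 0.50000 (working shown to 5 dp, full precision carried).
Community Y: N=117, proportions 0.2735, 0.36752, 0.15385, 0.20513, giving 1−D = 0.72438.
Difference = |0.50000 − 0.72438| = 0.22438, i.e. 0.224 to 3 decimal places.

0.224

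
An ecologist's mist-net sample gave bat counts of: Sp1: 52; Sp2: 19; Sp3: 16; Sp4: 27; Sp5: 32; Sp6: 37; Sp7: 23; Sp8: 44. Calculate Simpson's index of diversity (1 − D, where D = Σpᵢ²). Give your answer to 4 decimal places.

0.8575

Total N = 52+19+16+27+32+37+23+44 = 250, so the proportions are 0.208, 0.076, 0.064, 0.108, 0.128, 0.148, 0.092, 0.176 (working shown to 6 dp, full precision carried).
D = 0.208² + 0.076² + 0.064² + 0.108² + 0.128² + 0.148² + 0.092² + 0.176² = 0.043264 + 0.005776 + 0.004096 + 0.011664 + 0.016384 + 0.021904 + 0.008464 + 0.030976 = 0.142528.
So 1 − D = 0.857472, i.e. 0.8575 to 4 decimal places.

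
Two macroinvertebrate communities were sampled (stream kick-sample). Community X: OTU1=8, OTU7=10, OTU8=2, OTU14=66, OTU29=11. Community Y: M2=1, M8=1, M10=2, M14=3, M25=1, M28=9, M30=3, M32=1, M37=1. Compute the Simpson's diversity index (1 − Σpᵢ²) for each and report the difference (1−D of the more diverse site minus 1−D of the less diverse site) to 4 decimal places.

Community X: N=97, proportions 0.082474, 0.103093, 0.020619, 0.680412, 0.113402, giving 1−D = 0.506324 (working shown to 6 dp, full precision carried).
Community Y: N=22, proportions 0.045455, 0.045455, 0.090909, 0.136364, 0.045455, 0.409091, 0.136364, 0.045455, 0.045455, giving 1−D = 0.776860.
Difference = |0.506324 − 0.776860| = 0.270536, i.e. 0.2705 to 4 decimal places.

0.2705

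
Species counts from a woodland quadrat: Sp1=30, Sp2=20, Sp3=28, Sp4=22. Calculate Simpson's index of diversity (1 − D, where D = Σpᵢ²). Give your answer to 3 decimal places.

Total N = 30+20+28+22 = 100, so the proportions are 0.3, 0.2, 0.28, 0.22 (working shown to 5 dp, full precision carried).
D = 0.3² + 0.2² + 0.28² + 0.22² = 0.09000 + 0.04000 + 0.07840 + 0.04840 = 0.25680.
So 1 − D = 0.74320, i.e. 0.743 to 3 decimal places.

0.743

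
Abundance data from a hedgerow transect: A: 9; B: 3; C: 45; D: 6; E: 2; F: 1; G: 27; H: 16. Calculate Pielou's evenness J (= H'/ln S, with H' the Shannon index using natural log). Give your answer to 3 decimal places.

0.757

Total N = 9+3+45+6+2+1+27+16 = 109, so the proportions are 0.08257, 0.02752, 0.41284, 0.05505, 0.01835, 0.00917, 0.24771, 0.14679 (working shown to 5 dp, full precision carried).
H' = −Σ pᵢ ln pᵢ = −((-0.20594) + (-0.09888) + (-0.36524) + (-0.15961) + (-0.07336) + (-0.04304) + (-0.34568) + (-0.28165)) = 1.57340.
With S = 8 species, ln S = 2.07944, so J = 1.57340/2.07944 = 0.75664, i.e. 0.757 to 3 decimal places.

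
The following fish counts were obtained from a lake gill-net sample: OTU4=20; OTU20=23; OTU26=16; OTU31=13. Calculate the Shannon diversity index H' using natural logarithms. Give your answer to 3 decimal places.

Total N = 20+23+16+13 = 72, so the proportions are 0.27778, 0.31944, 0.22222, 0.18056 (working shown to 5 dp, full precision carried).
Each pᵢ ln pᵢ term: 0.27778×(-1.28093)=-0.35581, 0.31944×(-1.14117)=-0.36454, 0.22222×(-1.50408)=-0.33424, 0.18056×(-1.71172)=-0.30906.
Sum = -1.36366, so H' = 1.364.

1.364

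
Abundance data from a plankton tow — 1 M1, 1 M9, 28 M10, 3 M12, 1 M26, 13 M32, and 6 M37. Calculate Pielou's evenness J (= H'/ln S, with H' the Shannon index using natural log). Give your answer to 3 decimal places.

0.676

Total N = 1+1+28+3+1+13+6 = 53, so the proportions are 0.01887, 0.01887, 0.5283, 0.0566, 0.01887, 0.24528, 0.11321 (working shown to 5 dp, full precision carried).
H' = −Σ pᵢ ln pᵢ = −((-0.07491) + (-0.07491) + (-0.33710) + (-0.16255) + (-0.07491) + (-0.34471) + (-0.24663)) = 1.31572.
With S = 7 species, ln S = 1.94591, so J = 1.31572/1.94591 = 0.67614, i.e. 0.676 to 3 decimal places.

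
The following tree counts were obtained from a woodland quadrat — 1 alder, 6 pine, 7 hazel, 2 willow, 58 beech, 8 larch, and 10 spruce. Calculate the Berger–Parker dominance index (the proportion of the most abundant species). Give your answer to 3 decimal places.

0.630

Total N = 1+6+7+2+58+8+10 = 92, so the proportions are 0.01087, 0.06522, 0.07609, 0.02174, 0.63043, 0.08696, 0.1087 (working shown to 5 dp, full precision carried).
The largest proportion is 0.63043, i.e. d = 0.630 to 3 decimal places.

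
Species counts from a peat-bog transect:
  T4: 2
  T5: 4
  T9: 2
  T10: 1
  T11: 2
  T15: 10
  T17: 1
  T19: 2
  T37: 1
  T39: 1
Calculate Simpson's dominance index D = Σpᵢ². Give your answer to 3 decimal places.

Total N = 2+4+2+1+2+10+1+2+1+1 = 26, so the proportions are 0.07692, 0.15385, 0.07692, 0.03846, 0.07692, 0.38462, 0.03846, 0.07692, 0.03846, 0.03846 (working shown to 5 dp, full precision carried).
D = 0.07692² + 0.15385² + 0.07692² + 0.03846² + 0.07692² + 0.38462² + 0.03846² + 0.07692² + 0.03846² + 0.03846² = 0.00592 + 0.02367 + 0.00592 + 0.00148 + 0.00592 + 0.14793 + 0.00148 + 0.00592 + 0.00148 + 0.00148 = 0.20118.
To 3 decimal places, D = 0.201.

0.201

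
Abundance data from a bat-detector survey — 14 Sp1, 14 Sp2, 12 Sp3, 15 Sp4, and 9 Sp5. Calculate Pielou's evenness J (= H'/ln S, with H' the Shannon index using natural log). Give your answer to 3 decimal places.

Total N = 14+14+12+15+9 = 64, so the proportions are 0.21875, 0.21875, 0.1875, 0.23438, 0.14062 (working shown to 5 dp, full precision carried).
H' = −Σ pᵢ ln pᵢ = −((-0.33246) + (-0.33246) + (-0.31387) + (-0.34004) + (-0.27586)) = 1.59469.
With S = 5 species, ln S = 1.60944, so J = 1.59469/1.60944 = 0.99084, i.e. 0.991 to 3 decimal places.

0.991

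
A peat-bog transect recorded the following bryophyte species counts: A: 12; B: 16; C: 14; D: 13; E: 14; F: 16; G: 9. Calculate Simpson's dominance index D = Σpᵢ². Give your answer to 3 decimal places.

0.147

Total N = 12+16+14+13+14+16+9 = 94, so the proportions are 0.12766, 0.17021, 0.14894, 0.1383, 0.14894, 0.17021, 0.09574 (working shown to 5 dp, full precision carried).
D = 0.12766² + 0.17021² + 0.14894² + 0.1383² + 0.14894² + 0.17021² + 0.09574² = 0.01630 + 0.02897 + 0.02218 + 0.01913 + 0.02218 + 0.02897 + 0.00917 = 0.14690.
To 3 decimal places, D = 0.147.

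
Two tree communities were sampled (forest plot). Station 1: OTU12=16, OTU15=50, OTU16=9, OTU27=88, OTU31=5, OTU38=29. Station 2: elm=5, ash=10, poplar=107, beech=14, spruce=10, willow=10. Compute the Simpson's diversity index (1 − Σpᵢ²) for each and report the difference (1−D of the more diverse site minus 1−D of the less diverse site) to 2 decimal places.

0.20

Station 1: N=197, proportions 0.0812, 0.2538, 0.0457, 0.4467, 0.0254, 0.1472, giving 1−D = 0.7050 (working shown to 4 dp, full precision carried).
Station 2: N=156, proportions 0.0321, 0.0641, 0.6859, 0.0897, 0.0641, 0.0641, giving 1−D = 0.5081.
Difference = |0.7050 − 0.5081| = 0.1969, i.e. 0.20 to 2 decimal places.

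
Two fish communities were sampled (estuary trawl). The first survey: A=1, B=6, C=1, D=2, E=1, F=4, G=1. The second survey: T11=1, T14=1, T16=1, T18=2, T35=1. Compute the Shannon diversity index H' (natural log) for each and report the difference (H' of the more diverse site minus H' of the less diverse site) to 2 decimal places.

0.11

The first survey: N=16, proportions 0.0625, 0.375, 0.0625, 0.125, 0.0625, 0.25, 0.0625, giving H' = 1.6675 (working shown to 4 dp, full precision carried).
The second survey: N=6, proportions 0.1667, 0.1667, 0.1667, 0.3333, 0.1667, giving H' = 1.5607.
Difference = |1.6675 − 1.5607| = 0.1068, i.e. 0.11 to 2 decimal places.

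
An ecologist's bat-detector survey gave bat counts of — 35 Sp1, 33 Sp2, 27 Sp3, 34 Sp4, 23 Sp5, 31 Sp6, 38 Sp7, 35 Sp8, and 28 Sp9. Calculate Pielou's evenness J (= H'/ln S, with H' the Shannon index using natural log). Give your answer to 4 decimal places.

Total N = 35+33+27+34+23+31+38+35+28 = 284, so the proportions are 0.123239, 0.116197, 0.09507, 0.119718, 0.080986, 0.109155, 0.133803, 0.123239, 0.098592 (working shown to 6 dp, full precision carried).
H' = −Σ pᵢ ln pᵢ = −((-0.258017) + (-0.250111) + (-0.223714) + (-0.254116) + (-0.203556) + (-0.241777) + (-0.269129) + (-0.258017) + (-0.228414)) = 2.186851.
With S = 9 species, ln S = 2.197225, so J = 2.186851/2.197225 = 0.995279, i.e. 0.9953 to 4 decimal places.

0.9953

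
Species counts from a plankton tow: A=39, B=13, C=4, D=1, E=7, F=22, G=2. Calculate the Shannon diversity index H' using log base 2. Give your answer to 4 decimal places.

Total N = 39+13+4+1+7+22+2 = 88, so the proportions are 0.443182, 0.147727, 0.045455, 0.011364, 0.079545, 0.25, 0.022727 (working shown to 6 dp, full precision carried).
Each pᵢ log₂ pᵢ term: 0.443182×(-1.174029)=-0.520308, 0.147727×(-2.758992)=-0.407578, 0.045455×(-4.459432)=-0.202701, 0.011364×(-6.459432)=-0.073403, 0.079545×(-3.652077)=-0.290506, 0.25×(-2.000000)=-0.500000, 0.022727×(-5.459432)=-0.124078.
Sum = -2.118575, so H' = 2.1186.

2.1186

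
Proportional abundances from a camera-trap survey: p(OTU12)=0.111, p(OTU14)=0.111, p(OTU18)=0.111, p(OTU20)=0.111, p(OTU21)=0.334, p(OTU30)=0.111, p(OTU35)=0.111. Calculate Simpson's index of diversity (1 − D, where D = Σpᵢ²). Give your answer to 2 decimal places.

D = 0.111² + 0.111² + 0.111² + 0.111² + 0.334² + 0.111² + 0.111² = 0.0123 + 0.0123 + 0.0123 + 0.0123 + 0.1116 + 0.0123 + 0.0123 = 0.1855 (working shown to 4 dp, full precision carried).
So 1 − D = 0.8145, i.e. 0.81 to 2 decimal places.

0.81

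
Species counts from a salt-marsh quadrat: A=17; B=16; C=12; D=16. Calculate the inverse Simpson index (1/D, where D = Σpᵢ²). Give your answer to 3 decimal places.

Total N = 17+16+12+16 = 61, so the proportions are 0.2786885, 0.2622951, 0.1967213, 0.2622951 (working shown to 7 dp, full precision carried).
D = 0.2786885² + 0.2622951² + 0.1967213² + 0.2622951² = 0.0776673 + 0.0687987 + 0.0386993 + 0.0687987 = 0.2539640.
So 1/D = 3.93757, i.e. 3.938 to 3 decimal places.

3.938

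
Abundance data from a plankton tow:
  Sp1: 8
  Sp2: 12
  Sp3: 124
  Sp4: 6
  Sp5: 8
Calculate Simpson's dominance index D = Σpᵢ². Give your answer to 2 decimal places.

0.63

Total N = 8+12+124+6+8 = 158, so the proportions are 0.0506, 0.0759, 0.7848, 0.038, 0.0506 (working shown to 4 dp, full precision carried).
D = 0.0506² + 0.0759² + 0.7848² + 0.038² + 0.0506² = 0.0026 + 0.0058 + 0.6159 + 0.0014 + 0.0026 = 0.6283.
To 2 decimal places, D = 0.63.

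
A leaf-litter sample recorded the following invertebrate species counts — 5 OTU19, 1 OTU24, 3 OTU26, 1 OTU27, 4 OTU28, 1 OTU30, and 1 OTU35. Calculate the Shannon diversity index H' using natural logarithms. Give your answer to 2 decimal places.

1.72

Total N = 5+1+3+1+4+1+1 = 16, so the proportions are 0.3125, 0.0625, 0.1875, 0.0625, 0.25, 0.0625, 0.0625 (working shown to 4 dp, full precision carried).
Each pᵢ ln pᵢ term: 0.3125×(-1.1632)=-0.3635, 0.0625×(-2.7726)=-0.1733, 0.1875×(-1.6740)=-0.3139, 0.0625×(-2.7726)=-0.1733, 0.25×(-1.3863)=-0.3466, 0.0625×(-2.7726)=-0.1733, 0.0625×(-2.7726)=-0.1733.
Sum = -1.7171, so H' = 1.72.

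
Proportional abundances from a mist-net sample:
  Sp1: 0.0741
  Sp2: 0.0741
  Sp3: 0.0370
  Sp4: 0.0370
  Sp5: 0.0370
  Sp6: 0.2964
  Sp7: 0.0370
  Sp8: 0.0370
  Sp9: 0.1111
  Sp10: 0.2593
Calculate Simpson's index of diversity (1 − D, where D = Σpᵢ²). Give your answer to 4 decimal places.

0.8147

D = 0.0741² + 0.0741² + 0.037² + 0.037² + 0.037² + 0.2964² + 0.037² + 0.037² + 0.1111² + 0.2593² = 0.005491 + 0.005491 + 0.001369 + 0.001369 + 0.001369 + 0.087853 + 0.001369 + 0.001369 + 0.012343 + 0.067236 = 0.185259 (working shown to 6 dp, full precision carried).
So 1 − D = 0.814741, i.e. 0.8147 to 4 decimal places.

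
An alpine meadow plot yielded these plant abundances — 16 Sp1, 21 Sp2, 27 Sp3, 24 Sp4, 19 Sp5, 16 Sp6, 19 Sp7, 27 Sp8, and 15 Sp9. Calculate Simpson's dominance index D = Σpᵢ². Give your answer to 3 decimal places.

Total N = 16+21+27+24+19+16+19+27+15 = 184, so the proportions are 0.08696, 0.11413, 0.14674, 0.13043, 0.10326, 0.08696, 0.10326, 0.14674, 0.08152 (working shown to 5 dp, full precision carried).
D = 0.08696² + 0.11413² + 0.14674² + 0.13043² + 0.10326² + 0.08696² + 0.10326² + 0.14674² + 0.08152² = 0.00756 + 0.01303 + 0.02153 + 0.01701 + 0.01066 + 0.00756 + 0.01066 + 0.02153 + 0.00665 = 0.11620.
To 3 decimal places, D = 0.116.

0.116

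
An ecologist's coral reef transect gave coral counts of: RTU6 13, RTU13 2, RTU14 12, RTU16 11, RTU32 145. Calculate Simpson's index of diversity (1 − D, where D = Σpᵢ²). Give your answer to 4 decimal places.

Total N = 13+2+12+11+145 = 183, so the proportions are 0.071038, 0.010929, 0.065574, 0.060109, 0.79235 (working shown to 6 dp, full precision carried).
D = 0.071038² + 0.010929² + 0.065574² + 0.060109² + 0.79235² = 0.005046 + 0.000119 + 0.004300 + 0.003613 + 0.627818 = 0.640897.
So 1 − D = 0.359103, i.e. 0.3591 to 4 decimal places.

0.3591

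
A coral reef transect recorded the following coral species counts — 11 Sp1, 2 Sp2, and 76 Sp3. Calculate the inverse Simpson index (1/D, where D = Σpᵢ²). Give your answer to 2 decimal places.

Total N = 11+2+76 = 89, so the proportions are 0.1236, 0.02247, 0.85393 (working shown to 5 dp, full precision carried).
D = 0.1236² + 0.02247² + 0.85393² = 0.01528 + 0.00050 + 0.72920 = 0.74498.
So 1/D = 1.3423, i.e. 1.34 to 2 decimal places.

1.34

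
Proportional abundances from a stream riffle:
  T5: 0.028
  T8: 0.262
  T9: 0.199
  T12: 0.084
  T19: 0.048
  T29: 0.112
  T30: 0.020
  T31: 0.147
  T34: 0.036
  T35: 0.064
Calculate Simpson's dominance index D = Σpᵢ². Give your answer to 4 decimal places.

D = 0.028² + 0.262² + 0.199² + 0.084² + 0.048² + 0.112² + 0.02² + 0.147² + 0.036² + 0.064² = 0.000784 + 0.068644 + 0.039601 + 0.007056 + 0.002304 + 0.012544 + 0.000400 + 0.021609 + 0.001296 + 0.004096 = 0.158334 (working shown to 6 dp, full precision carried).
To 4 decimal places, D = 0.1583.

0.1583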